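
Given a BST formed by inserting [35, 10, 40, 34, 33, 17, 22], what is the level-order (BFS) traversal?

Tree insertion order: [35, 10, 40, 34, 33, 17, 22]
Tree (level-order array): [35, 10, 40, None, 34, None, None, 33, None, 17, None, None, 22]
BFS from the root, enqueuing left then right child of each popped node:
  queue [35] -> pop 35, enqueue [10, 40], visited so far: [35]
  queue [10, 40] -> pop 10, enqueue [34], visited so far: [35, 10]
  queue [40, 34] -> pop 40, enqueue [none], visited so far: [35, 10, 40]
  queue [34] -> pop 34, enqueue [33], visited so far: [35, 10, 40, 34]
  queue [33] -> pop 33, enqueue [17], visited so far: [35, 10, 40, 34, 33]
  queue [17] -> pop 17, enqueue [22], visited so far: [35, 10, 40, 34, 33, 17]
  queue [22] -> pop 22, enqueue [none], visited so far: [35, 10, 40, 34, 33, 17, 22]
Result: [35, 10, 40, 34, 33, 17, 22]


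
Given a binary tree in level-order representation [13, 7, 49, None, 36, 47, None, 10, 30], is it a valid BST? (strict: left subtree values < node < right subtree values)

Level-order array: [13, 7, 49, None, 36, 47, None, 10, 30]
Validate using subtree bounds (lo, hi): at each node, require lo < value < hi,
then recurse left with hi=value and right with lo=value.
Preorder trace (stopping at first violation):
  at node 13 with bounds (-inf, +inf): OK
  at node 7 with bounds (-inf, 13): OK
  at node 36 with bounds (7, 13): VIOLATION
Node 36 violates its bound: not (7 < 36 < 13).
Result: Not a valid BST


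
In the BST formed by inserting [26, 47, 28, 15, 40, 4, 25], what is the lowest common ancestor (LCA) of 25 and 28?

Tree insertion order: [26, 47, 28, 15, 40, 4, 25]
Tree (level-order array): [26, 15, 47, 4, 25, 28, None, None, None, None, None, None, 40]
In a BST, the LCA of p=25, q=28 is the first node v on the
root-to-leaf path with p <= v <= q (go left if both < v, right if both > v).
Walk from root:
  at 26: 25 <= 26 <= 28, this is the LCA
LCA = 26


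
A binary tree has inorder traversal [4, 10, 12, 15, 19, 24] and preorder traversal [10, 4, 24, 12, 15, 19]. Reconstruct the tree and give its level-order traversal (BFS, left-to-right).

Inorder:  [4, 10, 12, 15, 19, 24]
Preorder: [10, 4, 24, 12, 15, 19]
Algorithm: preorder visits root first, so consume preorder in order;
for each root, split the current inorder slice at that value into
left-subtree inorder and right-subtree inorder, then recurse.
Recursive splits:
  root=10; inorder splits into left=[4], right=[12, 15, 19, 24]
  root=4; inorder splits into left=[], right=[]
  root=24; inorder splits into left=[12, 15, 19], right=[]
  root=12; inorder splits into left=[], right=[15, 19]
  root=15; inorder splits into left=[], right=[19]
  root=19; inorder splits into left=[], right=[]
Reconstructed level-order: [10, 4, 24, 12, 15, 19]


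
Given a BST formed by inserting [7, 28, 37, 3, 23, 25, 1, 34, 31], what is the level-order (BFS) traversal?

Tree insertion order: [7, 28, 37, 3, 23, 25, 1, 34, 31]
Tree (level-order array): [7, 3, 28, 1, None, 23, 37, None, None, None, 25, 34, None, None, None, 31]
BFS from the root, enqueuing left then right child of each popped node:
  queue [7] -> pop 7, enqueue [3, 28], visited so far: [7]
  queue [3, 28] -> pop 3, enqueue [1], visited so far: [7, 3]
  queue [28, 1] -> pop 28, enqueue [23, 37], visited so far: [7, 3, 28]
  queue [1, 23, 37] -> pop 1, enqueue [none], visited so far: [7, 3, 28, 1]
  queue [23, 37] -> pop 23, enqueue [25], visited so far: [7, 3, 28, 1, 23]
  queue [37, 25] -> pop 37, enqueue [34], visited so far: [7, 3, 28, 1, 23, 37]
  queue [25, 34] -> pop 25, enqueue [none], visited so far: [7, 3, 28, 1, 23, 37, 25]
  queue [34] -> pop 34, enqueue [31], visited so far: [7, 3, 28, 1, 23, 37, 25, 34]
  queue [31] -> pop 31, enqueue [none], visited so far: [7, 3, 28, 1, 23, 37, 25, 34, 31]
Result: [7, 3, 28, 1, 23, 37, 25, 34, 31]


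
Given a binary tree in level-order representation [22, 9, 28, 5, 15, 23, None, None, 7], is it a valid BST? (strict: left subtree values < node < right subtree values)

Level-order array: [22, 9, 28, 5, 15, 23, None, None, 7]
Validate using subtree bounds (lo, hi): at each node, require lo < value < hi,
then recurse left with hi=value and right with lo=value.
Preorder trace (stopping at first violation):
  at node 22 with bounds (-inf, +inf): OK
  at node 9 with bounds (-inf, 22): OK
  at node 5 with bounds (-inf, 9): OK
  at node 7 with bounds (5, 9): OK
  at node 15 with bounds (9, 22): OK
  at node 28 with bounds (22, +inf): OK
  at node 23 with bounds (22, 28): OK
No violation found at any node.
Result: Valid BST


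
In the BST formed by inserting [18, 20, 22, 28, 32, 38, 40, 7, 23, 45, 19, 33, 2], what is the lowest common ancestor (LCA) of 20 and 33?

Tree insertion order: [18, 20, 22, 28, 32, 38, 40, 7, 23, 45, 19, 33, 2]
Tree (level-order array): [18, 7, 20, 2, None, 19, 22, None, None, None, None, None, 28, 23, 32, None, None, None, 38, 33, 40, None, None, None, 45]
In a BST, the LCA of p=20, q=33 is the first node v on the
root-to-leaf path with p <= v <= q (go left if both < v, right if both > v).
Walk from root:
  at 18: both 20 and 33 > 18, go right
  at 20: 20 <= 20 <= 33, this is the LCA
LCA = 20


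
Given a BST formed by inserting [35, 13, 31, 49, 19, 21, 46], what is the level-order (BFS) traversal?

Tree insertion order: [35, 13, 31, 49, 19, 21, 46]
Tree (level-order array): [35, 13, 49, None, 31, 46, None, 19, None, None, None, None, 21]
BFS from the root, enqueuing left then right child of each popped node:
  queue [35] -> pop 35, enqueue [13, 49], visited so far: [35]
  queue [13, 49] -> pop 13, enqueue [31], visited so far: [35, 13]
  queue [49, 31] -> pop 49, enqueue [46], visited so far: [35, 13, 49]
  queue [31, 46] -> pop 31, enqueue [19], visited so far: [35, 13, 49, 31]
  queue [46, 19] -> pop 46, enqueue [none], visited so far: [35, 13, 49, 31, 46]
  queue [19] -> pop 19, enqueue [21], visited so far: [35, 13, 49, 31, 46, 19]
  queue [21] -> pop 21, enqueue [none], visited so far: [35, 13, 49, 31, 46, 19, 21]
Result: [35, 13, 49, 31, 46, 19, 21]


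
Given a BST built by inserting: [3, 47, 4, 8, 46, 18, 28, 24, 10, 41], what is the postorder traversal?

Tree insertion order: [3, 47, 4, 8, 46, 18, 28, 24, 10, 41]
Tree (level-order array): [3, None, 47, 4, None, None, 8, None, 46, 18, None, 10, 28, None, None, 24, 41]
Postorder traversal: [10, 24, 41, 28, 18, 46, 8, 4, 47, 3]


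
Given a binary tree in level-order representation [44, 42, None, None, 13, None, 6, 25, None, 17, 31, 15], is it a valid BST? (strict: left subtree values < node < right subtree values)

Level-order array: [44, 42, None, None, 13, None, 6, 25, None, 17, 31, 15]
Validate using subtree bounds (lo, hi): at each node, require lo < value < hi,
then recurse left with hi=value and right with lo=value.
Preorder trace (stopping at first violation):
  at node 44 with bounds (-inf, +inf): OK
  at node 42 with bounds (-inf, 44): OK
  at node 13 with bounds (42, 44): VIOLATION
Node 13 violates its bound: not (42 < 13 < 44).
Result: Not a valid BST


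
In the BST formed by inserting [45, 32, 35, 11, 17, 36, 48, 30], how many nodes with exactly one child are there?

Tree built from: [45, 32, 35, 11, 17, 36, 48, 30]
Tree (level-order array): [45, 32, 48, 11, 35, None, None, None, 17, None, 36, None, 30]
Rule: These are nodes with exactly 1 non-null child.
Per-node child counts:
  node 45: 2 child(ren)
  node 32: 2 child(ren)
  node 11: 1 child(ren)
  node 17: 1 child(ren)
  node 30: 0 child(ren)
  node 35: 1 child(ren)
  node 36: 0 child(ren)
  node 48: 0 child(ren)
Matching nodes: [11, 17, 35]
Count of nodes with exactly one child: 3


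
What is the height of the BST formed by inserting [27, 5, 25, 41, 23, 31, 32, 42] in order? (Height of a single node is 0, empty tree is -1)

Insertion order: [27, 5, 25, 41, 23, 31, 32, 42]
Tree (level-order array): [27, 5, 41, None, 25, 31, 42, 23, None, None, 32]
Compute height bottom-up (empty subtree = -1):
  height(23) = 1 + max(-1, -1) = 0
  height(25) = 1 + max(0, -1) = 1
  height(5) = 1 + max(-1, 1) = 2
  height(32) = 1 + max(-1, -1) = 0
  height(31) = 1 + max(-1, 0) = 1
  height(42) = 1 + max(-1, -1) = 0
  height(41) = 1 + max(1, 0) = 2
  height(27) = 1 + max(2, 2) = 3
Height = 3


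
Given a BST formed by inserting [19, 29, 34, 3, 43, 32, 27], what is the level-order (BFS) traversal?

Tree insertion order: [19, 29, 34, 3, 43, 32, 27]
Tree (level-order array): [19, 3, 29, None, None, 27, 34, None, None, 32, 43]
BFS from the root, enqueuing left then right child of each popped node:
  queue [19] -> pop 19, enqueue [3, 29], visited so far: [19]
  queue [3, 29] -> pop 3, enqueue [none], visited so far: [19, 3]
  queue [29] -> pop 29, enqueue [27, 34], visited so far: [19, 3, 29]
  queue [27, 34] -> pop 27, enqueue [none], visited so far: [19, 3, 29, 27]
  queue [34] -> pop 34, enqueue [32, 43], visited so far: [19, 3, 29, 27, 34]
  queue [32, 43] -> pop 32, enqueue [none], visited so far: [19, 3, 29, 27, 34, 32]
  queue [43] -> pop 43, enqueue [none], visited so far: [19, 3, 29, 27, 34, 32, 43]
Result: [19, 3, 29, 27, 34, 32, 43]


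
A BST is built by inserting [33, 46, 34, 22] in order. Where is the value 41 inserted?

Starting tree (level order): [33, 22, 46, None, None, 34]
Insertion path: 33 -> 46 -> 34
Result: insert 41 as right child of 34
Final tree (level order): [33, 22, 46, None, None, 34, None, None, 41]


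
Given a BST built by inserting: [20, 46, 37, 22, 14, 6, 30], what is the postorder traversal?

Tree insertion order: [20, 46, 37, 22, 14, 6, 30]
Tree (level-order array): [20, 14, 46, 6, None, 37, None, None, None, 22, None, None, 30]
Postorder traversal: [6, 14, 30, 22, 37, 46, 20]


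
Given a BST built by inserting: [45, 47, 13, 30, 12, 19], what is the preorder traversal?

Tree insertion order: [45, 47, 13, 30, 12, 19]
Tree (level-order array): [45, 13, 47, 12, 30, None, None, None, None, 19]
Preorder traversal: [45, 13, 12, 30, 19, 47]


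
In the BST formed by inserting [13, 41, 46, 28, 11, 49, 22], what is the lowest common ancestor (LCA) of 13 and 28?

Tree insertion order: [13, 41, 46, 28, 11, 49, 22]
Tree (level-order array): [13, 11, 41, None, None, 28, 46, 22, None, None, 49]
In a BST, the LCA of p=13, q=28 is the first node v on the
root-to-leaf path with p <= v <= q (go left if both < v, right if both > v).
Walk from root:
  at 13: 13 <= 13 <= 28, this is the LCA
LCA = 13


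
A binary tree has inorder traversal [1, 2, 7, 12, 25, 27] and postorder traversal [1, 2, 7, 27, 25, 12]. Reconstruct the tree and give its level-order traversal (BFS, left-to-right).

Inorder:   [1, 2, 7, 12, 25, 27]
Postorder: [1, 2, 7, 27, 25, 12]
Algorithm: postorder visits root last, so walk postorder right-to-left;
each value is the root of the current inorder slice — split it at that
value, recurse on the right subtree first, then the left.
Recursive splits:
  root=12; inorder splits into left=[1, 2, 7], right=[25, 27]
  root=25; inorder splits into left=[], right=[27]
  root=27; inorder splits into left=[], right=[]
  root=7; inorder splits into left=[1, 2], right=[]
  root=2; inorder splits into left=[1], right=[]
  root=1; inorder splits into left=[], right=[]
Reconstructed level-order: [12, 7, 25, 2, 27, 1]


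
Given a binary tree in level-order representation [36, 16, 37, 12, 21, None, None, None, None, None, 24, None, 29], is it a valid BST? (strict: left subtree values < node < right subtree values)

Level-order array: [36, 16, 37, 12, 21, None, None, None, None, None, 24, None, 29]
Validate using subtree bounds (lo, hi): at each node, require lo < value < hi,
then recurse left with hi=value and right with lo=value.
Preorder trace (stopping at first violation):
  at node 36 with bounds (-inf, +inf): OK
  at node 16 with bounds (-inf, 36): OK
  at node 12 with bounds (-inf, 16): OK
  at node 21 with bounds (16, 36): OK
  at node 24 with bounds (21, 36): OK
  at node 29 with bounds (24, 36): OK
  at node 37 with bounds (36, +inf): OK
No violation found at any node.
Result: Valid BST


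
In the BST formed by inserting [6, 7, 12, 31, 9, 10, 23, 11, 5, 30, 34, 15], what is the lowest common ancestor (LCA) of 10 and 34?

Tree insertion order: [6, 7, 12, 31, 9, 10, 23, 11, 5, 30, 34, 15]
Tree (level-order array): [6, 5, 7, None, None, None, 12, 9, 31, None, 10, 23, 34, None, 11, 15, 30]
In a BST, the LCA of p=10, q=34 is the first node v on the
root-to-leaf path with p <= v <= q (go left if both < v, right if both > v).
Walk from root:
  at 6: both 10 and 34 > 6, go right
  at 7: both 10 and 34 > 7, go right
  at 12: 10 <= 12 <= 34, this is the LCA
LCA = 12


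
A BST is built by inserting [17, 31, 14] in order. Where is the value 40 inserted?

Starting tree (level order): [17, 14, 31]
Insertion path: 17 -> 31
Result: insert 40 as right child of 31
Final tree (level order): [17, 14, 31, None, None, None, 40]


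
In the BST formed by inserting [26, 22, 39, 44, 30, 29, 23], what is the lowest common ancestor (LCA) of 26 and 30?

Tree insertion order: [26, 22, 39, 44, 30, 29, 23]
Tree (level-order array): [26, 22, 39, None, 23, 30, 44, None, None, 29]
In a BST, the LCA of p=26, q=30 is the first node v on the
root-to-leaf path with p <= v <= q (go left if both < v, right if both > v).
Walk from root:
  at 26: 26 <= 26 <= 30, this is the LCA
LCA = 26


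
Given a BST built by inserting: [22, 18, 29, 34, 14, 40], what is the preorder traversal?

Tree insertion order: [22, 18, 29, 34, 14, 40]
Tree (level-order array): [22, 18, 29, 14, None, None, 34, None, None, None, 40]
Preorder traversal: [22, 18, 14, 29, 34, 40]


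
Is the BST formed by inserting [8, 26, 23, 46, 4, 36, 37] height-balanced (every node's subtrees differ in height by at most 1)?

Tree (level-order array): [8, 4, 26, None, None, 23, 46, None, None, 36, None, None, 37]
Definition: a tree is height-balanced if, at every node, |h(left) - h(right)| <= 1 (empty subtree has height -1).
Bottom-up per-node check:
  node 4: h_left=-1, h_right=-1, diff=0 [OK], height=0
  node 23: h_left=-1, h_right=-1, diff=0 [OK], height=0
  node 37: h_left=-1, h_right=-1, diff=0 [OK], height=0
  node 36: h_left=-1, h_right=0, diff=1 [OK], height=1
  node 46: h_left=1, h_right=-1, diff=2 [FAIL (|1--1|=2 > 1)], height=2
  node 26: h_left=0, h_right=2, diff=2 [FAIL (|0-2|=2 > 1)], height=3
  node 8: h_left=0, h_right=3, diff=3 [FAIL (|0-3|=3 > 1)], height=4
Node 46 violates the condition: |1 - -1| = 2 > 1.
Result: Not balanced


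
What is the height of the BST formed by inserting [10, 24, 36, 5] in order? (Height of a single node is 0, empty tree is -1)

Insertion order: [10, 24, 36, 5]
Tree (level-order array): [10, 5, 24, None, None, None, 36]
Compute height bottom-up (empty subtree = -1):
  height(5) = 1 + max(-1, -1) = 0
  height(36) = 1 + max(-1, -1) = 0
  height(24) = 1 + max(-1, 0) = 1
  height(10) = 1 + max(0, 1) = 2
Height = 2


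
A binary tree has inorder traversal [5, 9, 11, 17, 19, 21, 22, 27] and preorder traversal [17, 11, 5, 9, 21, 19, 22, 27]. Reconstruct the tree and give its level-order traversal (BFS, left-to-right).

Inorder:  [5, 9, 11, 17, 19, 21, 22, 27]
Preorder: [17, 11, 5, 9, 21, 19, 22, 27]
Algorithm: preorder visits root first, so consume preorder in order;
for each root, split the current inorder slice at that value into
left-subtree inorder and right-subtree inorder, then recurse.
Recursive splits:
  root=17; inorder splits into left=[5, 9, 11], right=[19, 21, 22, 27]
  root=11; inorder splits into left=[5, 9], right=[]
  root=5; inorder splits into left=[], right=[9]
  root=9; inorder splits into left=[], right=[]
  root=21; inorder splits into left=[19], right=[22, 27]
  root=19; inorder splits into left=[], right=[]
  root=22; inorder splits into left=[], right=[27]
  root=27; inorder splits into left=[], right=[]
Reconstructed level-order: [17, 11, 21, 5, 19, 22, 9, 27]


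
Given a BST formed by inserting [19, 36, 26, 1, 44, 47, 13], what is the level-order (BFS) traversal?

Tree insertion order: [19, 36, 26, 1, 44, 47, 13]
Tree (level-order array): [19, 1, 36, None, 13, 26, 44, None, None, None, None, None, 47]
BFS from the root, enqueuing left then right child of each popped node:
  queue [19] -> pop 19, enqueue [1, 36], visited so far: [19]
  queue [1, 36] -> pop 1, enqueue [13], visited so far: [19, 1]
  queue [36, 13] -> pop 36, enqueue [26, 44], visited so far: [19, 1, 36]
  queue [13, 26, 44] -> pop 13, enqueue [none], visited so far: [19, 1, 36, 13]
  queue [26, 44] -> pop 26, enqueue [none], visited so far: [19, 1, 36, 13, 26]
  queue [44] -> pop 44, enqueue [47], visited so far: [19, 1, 36, 13, 26, 44]
  queue [47] -> pop 47, enqueue [none], visited so far: [19, 1, 36, 13, 26, 44, 47]
Result: [19, 1, 36, 13, 26, 44, 47]


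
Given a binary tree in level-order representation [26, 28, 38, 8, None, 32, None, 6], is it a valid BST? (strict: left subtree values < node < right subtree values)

Level-order array: [26, 28, 38, 8, None, 32, None, 6]
Validate using subtree bounds (lo, hi): at each node, require lo < value < hi,
then recurse left with hi=value and right with lo=value.
Preorder trace (stopping at first violation):
  at node 26 with bounds (-inf, +inf): OK
  at node 28 with bounds (-inf, 26): VIOLATION
Node 28 violates its bound: not (-inf < 28 < 26).
Result: Not a valid BST


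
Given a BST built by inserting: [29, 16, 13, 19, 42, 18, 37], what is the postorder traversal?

Tree insertion order: [29, 16, 13, 19, 42, 18, 37]
Tree (level-order array): [29, 16, 42, 13, 19, 37, None, None, None, 18]
Postorder traversal: [13, 18, 19, 16, 37, 42, 29]


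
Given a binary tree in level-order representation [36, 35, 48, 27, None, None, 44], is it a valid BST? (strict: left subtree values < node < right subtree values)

Level-order array: [36, 35, 48, 27, None, None, 44]
Validate using subtree bounds (lo, hi): at each node, require lo < value < hi,
then recurse left with hi=value and right with lo=value.
Preorder trace (stopping at first violation):
  at node 36 with bounds (-inf, +inf): OK
  at node 35 with bounds (-inf, 36): OK
  at node 27 with bounds (-inf, 35): OK
  at node 48 with bounds (36, +inf): OK
  at node 44 with bounds (48, +inf): VIOLATION
Node 44 violates its bound: not (48 < 44 < +inf).
Result: Not a valid BST


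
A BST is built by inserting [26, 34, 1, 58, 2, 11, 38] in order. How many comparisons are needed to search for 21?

Search path for 21: 26 -> 1 -> 2 -> 11
Found: False
Comparisons: 4


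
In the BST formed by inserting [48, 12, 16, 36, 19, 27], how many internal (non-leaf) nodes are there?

Tree built from: [48, 12, 16, 36, 19, 27]
Tree (level-order array): [48, 12, None, None, 16, None, 36, 19, None, None, 27]
Rule: An internal node has at least one child.
Per-node child counts:
  node 48: 1 child(ren)
  node 12: 1 child(ren)
  node 16: 1 child(ren)
  node 36: 1 child(ren)
  node 19: 1 child(ren)
  node 27: 0 child(ren)
Matching nodes: [48, 12, 16, 36, 19]
Count of internal (non-leaf) nodes: 5


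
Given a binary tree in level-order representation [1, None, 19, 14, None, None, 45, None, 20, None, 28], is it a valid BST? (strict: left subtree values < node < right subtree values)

Level-order array: [1, None, 19, 14, None, None, 45, None, 20, None, 28]
Validate using subtree bounds (lo, hi): at each node, require lo < value < hi,
then recurse left with hi=value and right with lo=value.
Preorder trace (stopping at first violation):
  at node 1 with bounds (-inf, +inf): OK
  at node 19 with bounds (1, +inf): OK
  at node 14 with bounds (1, 19): OK
  at node 45 with bounds (14, 19): VIOLATION
Node 45 violates its bound: not (14 < 45 < 19).
Result: Not a valid BST


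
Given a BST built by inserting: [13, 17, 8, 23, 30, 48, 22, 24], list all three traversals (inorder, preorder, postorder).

Tree insertion order: [13, 17, 8, 23, 30, 48, 22, 24]
Tree (level-order array): [13, 8, 17, None, None, None, 23, 22, 30, None, None, 24, 48]
Inorder (L, root, R): [8, 13, 17, 22, 23, 24, 30, 48]
Preorder (root, L, R): [13, 8, 17, 23, 22, 30, 24, 48]
Postorder (L, R, root): [8, 22, 24, 48, 30, 23, 17, 13]


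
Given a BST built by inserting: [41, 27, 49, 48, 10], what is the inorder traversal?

Tree insertion order: [41, 27, 49, 48, 10]
Tree (level-order array): [41, 27, 49, 10, None, 48]
Inorder traversal: [10, 27, 41, 48, 49]


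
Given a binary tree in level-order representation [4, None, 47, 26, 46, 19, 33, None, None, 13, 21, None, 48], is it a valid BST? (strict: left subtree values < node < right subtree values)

Level-order array: [4, None, 47, 26, 46, 19, 33, None, None, 13, 21, None, 48]
Validate using subtree bounds (lo, hi): at each node, require lo < value < hi,
then recurse left with hi=value and right with lo=value.
Preorder trace (stopping at first violation):
  at node 4 with bounds (-inf, +inf): OK
  at node 47 with bounds (4, +inf): OK
  at node 26 with bounds (4, 47): OK
  at node 19 with bounds (4, 26): OK
  at node 13 with bounds (4, 19): OK
  at node 21 with bounds (19, 26): OK
  at node 33 with bounds (26, 47): OK
  at node 48 with bounds (33, 47): VIOLATION
Node 48 violates its bound: not (33 < 48 < 47).
Result: Not a valid BST


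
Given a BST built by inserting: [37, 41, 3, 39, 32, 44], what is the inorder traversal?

Tree insertion order: [37, 41, 3, 39, 32, 44]
Tree (level-order array): [37, 3, 41, None, 32, 39, 44]
Inorder traversal: [3, 32, 37, 39, 41, 44]


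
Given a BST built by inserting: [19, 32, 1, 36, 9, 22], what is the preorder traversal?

Tree insertion order: [19, 32, 1, 36, 9, 22]
Tree (level-order array): [19, 1, 32, None, 9, 22, 36]
Preorder traversal: [19, 1, 9, 32, 22, 36]


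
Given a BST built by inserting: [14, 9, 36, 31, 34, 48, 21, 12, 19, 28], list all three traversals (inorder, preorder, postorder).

Tree insertion order: [14, 9, 36, 31, 34, 48, 21, 12, 19, 28]
Tree (level-order array): [14, 9, 36, None, 12, 31, 48, None, None, 21, 34, None, None, 19, 28]
Inorder (L, root, R): [9, 12, 14, 19, 21, 28, 31, 34, 36, 48]
Preorder (root, L, R): [14, 9, 12, 36, 31, 21, 19, 28, 34, 48]
Postorder (L, R, root): [12, 9, 19, 28, 21, 34, 31, 48, 36, 14]


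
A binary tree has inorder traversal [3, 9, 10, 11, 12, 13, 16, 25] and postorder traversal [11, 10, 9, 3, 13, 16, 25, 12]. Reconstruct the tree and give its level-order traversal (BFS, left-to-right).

Inorder:   [3, 9, 10, 11, 12, 13, 16, 25]
Postorder: [11, 10, 9, 3, 13, 16, 25, 12]
Algorithm: postorder visits root last, so walk postorder right-to-left;
each value is the root of the current inorder slice — split it at that
value, recurse on the right subtree first, then the left.
Recursive splits:
  root=12; inorder splits into left=[3, 9, 10, 11], right=[13, 16, 25]
  root=25; inorder splits into left=[13, 16], right=[]
  root=16; inorder splits into left=[13], right=[]
  root=13; inorder splits into left=[], right=[]
  root=3; inorder splits into left=[], right=[9, 10, 11]
  root=9; inorder splits into left=[], right=[10, 11]
  root=10; inorder splits into left=[], right=[11]
  root=11; inorder splits into left=[], right=[]
Reconstructed level-order: [12, 3, 25, 9, 16, 10, 13, 11]


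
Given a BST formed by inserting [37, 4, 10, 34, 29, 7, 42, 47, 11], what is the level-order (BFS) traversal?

Tree insertion order: [37, 4, 10, 34, 29, 7, 42, 47, 11]
Tree (level-order array): [37, 4, 42, None, 10, None, 47, 7, 34, None, None, None, None, 29, None, 11]
BFS from the root, enqueuing left then right child of each popped node:
  queue [37] -> pop 37, enqueue [4, 42], visited so far: [37]
  queue [4, 42] -> pop 4, enqueue [10], visited so far: [37, 4]
  queue [42, 10] -> pop 42, enqueue [47], visited so far: [37, 4, 42]
  queue [10, 47] -> pop 10, enqueue [7, 34], visited so far: [37, 4, 42, 10]
  queue [47, 7, 34] -> pop 47, enqueue [none], visited so far: [37, 4, 42, 10, 47]
  queue [7, 34] -> pop 7, enqueue [none], visited so far: [37, 4, 42, 10, 47, 7]
  queue [34] -> pop 34, enqueue [29], visited so far: [37, 4, 42, 10, 47, 7, 34]
  queue [29] -> pop 29, enqueue [11], visited so far: [37, 4, 42, 10, 47, 7, 34, 29]
  queue [11] -> pop 11, enqueue [none], visited so far: [37, 4, 42, 10, 47, 7, 34, 29, 11]
Result: [37, 4, 42, 10, 47, 7, 34, 29, 11]


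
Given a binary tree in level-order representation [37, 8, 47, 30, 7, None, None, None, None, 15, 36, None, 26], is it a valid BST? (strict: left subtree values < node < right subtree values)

Level-order array: [37, 8, 47, 30, 7, None, None, None, None, 15, 36, None, 26]
Validate using subtree bounds (lo, hi): at each node, require lo < value < hi,
then recurse left with hi=value and right with lo=value.
Preorder trace (stopping at first violation):
  at node 37 with bounds (-inf, +inf): OK
  at node 8 with bounds (-inf, 37): OK
  at node 30 with bounds (-inf, 8): VIOLATION
Node 30 violates its bound: not (-inf < 30 < 8).
Result: Not a valid BST


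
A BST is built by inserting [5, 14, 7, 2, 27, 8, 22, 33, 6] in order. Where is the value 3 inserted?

Starting tree (level order): [5, 2, 14, None, None, 7, 27, 6, 8, 22, 33]
Insertion path: 5 -> 2
Result: insert 3 as right child of 2
Final tree (level order): [5, 2, 14, None, 3, 7, 27, None, None, 6, 8, 22, 33]


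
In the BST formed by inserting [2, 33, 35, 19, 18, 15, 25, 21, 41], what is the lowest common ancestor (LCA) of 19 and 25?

Tree insertion order: [2, 33, 35, 19, 18, 15, 25, 21, 41]
Tree (level-order array): [2, None, 33, 19, 35, 18, 25, None, 41, 15, None, 21]
In a BST, the LCA of p=19, q=25 is the first node v on the
root-to-leaf path with p <= v <= q (go left if both < v, right if both > v).
Walk from root:
  at 2: both 19 and 25 > 2, go right
  at 33: both 19 and 25 < 33, go left
  at 19: 19 <= 19 <= 25, this is the LCA
LCA = 19


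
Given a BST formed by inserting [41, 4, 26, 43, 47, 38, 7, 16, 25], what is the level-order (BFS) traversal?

Tree insertion order: [41, 4, 26, 43, 47, 38, 7, 16, 25]
Tree (level-order array): [41, 4, 43, None, 26, None, 47, 7, 38, None, None, None, 16, None, None, None, 25]
BFS from the root, enqueuing left then right child of each popped node:
  queue [41] -> pop 41, enqueue [4, 43], visited so far: [41]
  queue [4, 43] -> pop 4, enqueue [26], visited so far: [41, 4]
  queue [43, 26] -> pop 43, enqueue [47], visited so far: [41, 4, 43]
  queue [26, 47] -> pop 26, enqueue [7, 38], visited so far: [41, 4, 43, 26]
  queue [47, 7, 38] -> pop 47, enqueue [none], visited so far: [41, 4, 43, 26, 47]
  queue [7, 38] -> pop 7, enqueue [16], visited so far: [41, 4, 43, 26, 47, 7]
  queue [38, 16] -> pop 38, enqueue [none], visited so far: [41, 4, 43, 26, 47, 7, 38]
  queue [16] -> pop 16, enqueue [25], visited so far: [41, 4, 43, 26, 47, 7, 38, 16]
  queue [25] -> pop 25, enqueue [none], visited so far: [41, 4, 43, 26, 47, 7, 38, 16, 25]
Result: [41, 4, 43, 26, 47, 7, 38, 16, 25]


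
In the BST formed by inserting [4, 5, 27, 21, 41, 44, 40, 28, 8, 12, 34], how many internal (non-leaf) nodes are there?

Tree built from: [4, 5, 27, 21, 41, 44, 40, 28, 8, 12, 34]
Tree (level-order array): [4, None, 5, None, 27, 21, 41, 8, None, 40, 44, None, 12, 28, None, None, None, None, None, None, 34]
Rule: An internal node has at least one child.
Per-node child counts:
  node 4: 1 child(ren)
  node 5: 1 child(ren)
  node 27: 2 child(ren)
  node 21: 1 child(ren)
  node 8: 1 child(ren)
  node 12: 0 child(ren)
  node 41: 2 child(ren)
  node 40: 1 child(ren)
  node 28: 1 child(ren)
  node 34: 0 child(ren)
  node 44: 0 child(ren)
Matching nodes: [4, 5, 27, 21, 8, 41, 40, 28]
Count of internal (non-leaf) nodes: 8


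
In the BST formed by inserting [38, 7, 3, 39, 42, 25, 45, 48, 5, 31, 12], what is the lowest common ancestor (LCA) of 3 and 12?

Tree insertion order: [38, 7, 3, 39, 42, 25, 45, 48, 5, 31, 12]
Tree (level-order array): [38, 7, 39, 3, 25, None, 42, None, 5, 12, 31, None, 45, None, None, None, None, None, None, None, 48]
In a BST, the LCA of p=3, q=12 is the first node v on the
root-to-leaf path with p <= v <= q (go left if both < v, right if both > v).
Walk from root:
  at 38: both 3 and 12 < 38, go left
  at 7: 3 <= 7 <= 12, this is the LCA
LCA = 7


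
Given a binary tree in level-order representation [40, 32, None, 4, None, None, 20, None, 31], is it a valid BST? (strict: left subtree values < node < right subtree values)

Level-order array: [40, 32, None, 4, None, None, 20, None, 31]
Validate using subtree bounds (lo, hi): at each node, require lo < value < hi,
then recurse left with hi=value and right with lo=value.
Preorder trace (stopping at first violation):
  at node 40 with bounds (-inf, +inf): OK
  at node 32 with bounds (-inf, 40): OK
  at node 4 with bounds (-inf, 32): OK
  at node 20 with bounds (4, 32): OK
  at node 31 with bounds (20, 32): OK
No violation found at any node.
Result: Valid BST


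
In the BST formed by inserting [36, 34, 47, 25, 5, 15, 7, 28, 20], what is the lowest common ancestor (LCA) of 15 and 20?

Tree insertion order: [36, 34, 47, 25, 5, 15, 7, 28, 20]
Tree (level-order array): [36, 34, 47, 25, None, None, None, 5, 28, None, 15, None, None, 7, 20]
In a BST, the LCA of p=15, q=20 is the first node v on the
root-to-leaf path with p <= v <= q (go left if both < v, right if both > v).
Walk from root:
  at 36: both 15 and 20 < 36, go left
  at 34: both 15 and 20 < 34, go left
  at 25: both 15 and 20 < 25, go left
  at 5: both 15 and 20 > 5, go right
  at 15: 15 <= 15 <= 20, this is the LCA
LCA = 15


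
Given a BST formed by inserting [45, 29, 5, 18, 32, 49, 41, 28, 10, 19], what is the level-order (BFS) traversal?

Tree insertion order: [45, 29, 5, 18, 32, 49, 41, 28, 10, 19]
Tree (level-order array): [45, 29, 49, 5, 32, None, None, None, 18, None, 41, 10, 28, None, None, None, None, 19]
BFS from the root, enqueuing left then right child of each popped node:
  queue [45] -> pop 45, enqueue [29, 49], visited so far: [45]
  queue [29, 49] -> pop 29, enqueue [5, 32], visited so far: [45, 29]
  queue [49, 5, 32] -> pop 49, enqueue [none], visited so far: [45, 29, 49]
  queue [5, 32] -> pop 5, enqueue [18], visited so far: [45, 29, 49, 5]
  queue [32, 18] -> pop 32, enqueue [41], visited so far: [45, 29, 49, 5, 32]
  queue [18, 41] -> pop 18, enqueue [10, 28], visited so far: [45, 29, 49, 5, 32, 18]
  queue [41, 10, 28] -> pop 41, enqueue [none], visited so far: [45, 29, 49, 5, 32, 18, 41]
  queue [10, 28] -> pop 10, enqueue [none], visited so far: [45, 29, 49, 5, 32, 18, 41, 10]
  queue [28] -> pop 28, enqueue [19], visited so far: [45, 29, 49, 5, 32, 18, 41, 10, 28]
  queue [19] -> pop 19, enqueue [none], visited so far: [45, 29, 49, 5, 32, 18, 41, 10, 28, 19]
Result: [45, 29, 49, 5, 32, 18, 41, 10, 28, 19]


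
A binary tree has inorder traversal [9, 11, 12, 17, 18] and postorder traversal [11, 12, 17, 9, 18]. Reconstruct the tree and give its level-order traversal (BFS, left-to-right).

Inorder:   [9, 11, 12, 17, 18]
Postorder: [11, 12, 17, 9, 18]
Algorithm: postorder visits root last, so walk postorder right-to-left;
each value is the root of the current inorder slice — split it at that
value, recurse on the right subtree first, then the left.
Recursive splits:
  root=18; inorder splits into left=[9, 11, 12, 17], right=[]
  root=9; inorder splits into left=[], right=[11, 12, 17]
  root=17; inorder splits into left=[11, 12], right=[]
  root=12; inorder splits into left=[11], right=[]
  root=11; inorder splits into left=[], right=[]
Reconstructed level-order: [18, 9, 17, 12, 11]


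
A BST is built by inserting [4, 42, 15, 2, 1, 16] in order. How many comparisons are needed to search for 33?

Search path for 33: 4 -> 42 -> 15 -> 16
Found: False
Comparisons: 4


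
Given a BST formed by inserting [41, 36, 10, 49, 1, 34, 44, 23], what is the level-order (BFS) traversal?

Tree insertion order: [41, 36, 10, 49, 1, 34, 44, 23]
Tree (level-order array): [41, 36, 49, 10, None, 44, None, 1, 34, None, None, None, None, 23]
BFS from the root, enqueuing left then right child of each popped node:
  queue [41] -> pop 41, enqueue [36, 49], visited so far: [41]
  queue [36, 49] -> pop 36, enqueue [10], visited so far: [41, 36]
  queue [49, 10] -> pop 49, enqueue [44], visited so far: [41, 36, 49]
  queue [10, 44] -> pop 10, enqueue [1, 34], visited so far: [41, 36, 49, 10]
  queue [44, 1, 34] -> pop 44, enqueue [none], visited so far: [41, 36, 49, 10, 44]
  queue [1, 34] -> pop 1, enqueue [none], visited so far: [41, 36, 49, 10, 44, 1]
  queue [34] -> pop 34, enqueue [23], visited so far: [41, 36, 49, 10, 44, 1, 34]
  queue [23] -> pop 23, enqueue [none], visited so far: [41, 36, 49, 10, 44, 1, 34, 23]
Result: [41, 36, 49, 10, 44, 1, 34, 23]


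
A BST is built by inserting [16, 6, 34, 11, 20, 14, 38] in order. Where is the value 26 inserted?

Starting tree (level order): [16, 6, 34, None, 11, 20, 38, None, 14]
Insertion path: 16 -> 34 -> 20
Result: insert 26 as right child of 20
Final tree (level order): [16, 6, 34, None, 11, 20, 38, None, 14, None, 26]


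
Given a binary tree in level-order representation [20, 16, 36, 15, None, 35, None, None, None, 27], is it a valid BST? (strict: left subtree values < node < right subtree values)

Level-order array: [20, 16, 36, 15, None, 35, None, None, None, 27]
Validate using subtree bounds (lo, hi): at each node, require lo < value < hi,
then recurse left with hi=value and right with lo=value.
Preorder trace (stopping at first violation):
  at node 20 with bounds (-inf, +inf): OK
  at node 16 with bounds (-inf, 20): OK
  at node 15 with bounds (-inf, 16): OK
  at node 36 with bounds (20, +inf): OK
  at node 35 with bounds (20, 36): OK
  at node 27 with bounds (20, 35): OK
No violation found at any node.
Result: Valid BST


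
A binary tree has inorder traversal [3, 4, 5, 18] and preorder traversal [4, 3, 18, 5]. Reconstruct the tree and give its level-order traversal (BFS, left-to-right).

Inorder:  [3, 4, 5, 18]
Preorder: [4, 3, 18, 5]
Algorithm: preorder visits root first, so consume preorder in order;
for each root, split the current inorder slice at that value into
left-subtree inorder and right-subtree inorder, then recurse.
Recursive splits:
  root=4; inorder splits into left=[3], right=[5, 18]
  root=3; inorder splits into left=[], right=[]
  root=18; inorder splits into left=[5], right=[]
  root=5; inorder splits into left=[], right=[]
Reconstructed level-order: [4, 3, 18, 5]


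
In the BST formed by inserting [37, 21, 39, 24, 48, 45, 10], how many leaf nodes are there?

Tree built from: [37, 21, 39, 24, 48, 45, 10]
Tree (level-order array): [37, 21, 39, 10, 24, None, 48, None, None, None, None, 45]
Rule: A leaf has 0 children.
Per-node child counts:
  node 37: 2 child(ren)
  node 21: 2 child(ren)
  node 10: 0 child(ren)
  node 24: 0 child(ren)
  node 39: 1 child(ren)
  node 48: 1 child(ren)
  node 45: 0 child(ren)
Matching nodes: [10, 24, 45]
Count of leaf nodes: 3


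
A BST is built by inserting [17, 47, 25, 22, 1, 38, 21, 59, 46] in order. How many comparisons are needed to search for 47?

Search path for 47: 17 -> 47
Found: True
Comparisons: 2


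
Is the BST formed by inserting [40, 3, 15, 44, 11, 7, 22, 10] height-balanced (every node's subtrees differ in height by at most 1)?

Tree (level-order array): [40, 3, 44, None, 15, None, None, 11, 22, 7, None, None, None, None, 10]
Definition: a tree is height-balanced if, at every node, |h(left) - h(right)| <= 1 (empty subtree has height -1).
Bottom-up per-node check:
  node 10: h_left=-1, h_right=-1, diff=0 [OK], height=0
  node 7: h_left=-1, h_right=0, diff=1 [OK], height=1
  node 11: h_left=1, h_right=-1, diff=2 [FAIL (|1--1|=2 > 1)], height=2
  node 22: h_left=-1, h_right=-1, diff=0 [OK], height=0
  node 15: h_left=2, h_right=0, diff=2 [FAIL (|2-0|=2 > 1)], height=3
  node 3: h_left=-1, h_right=3, diff=4 [FAIL (|-1-3|=4 > 1)], height=4
  node 44: h_left=-1, h_right=-1, diff=0 [OK], height=0
  node 40: h_left=4, h_right=0, diff=4 [FAIL (|4-0|=4 > 1)], height=5
Node 11 violates the condition: |1 - -1| = 2 > 1.
Result: Not balanced


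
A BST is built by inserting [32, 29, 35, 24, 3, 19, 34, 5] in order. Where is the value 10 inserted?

Starting tree (level order): [32, 29, 35, 24, None, 34, None, 3, None, None, None, None, 19, 5]
Insertion path: 32 -> 29 -> 24 -> 3 -> 19 -> 5
Result: insert 10 as right child of 5
Final tree (level order): [32, 29, 35, 24, None, 34, None, 3, None, None, None, None, 19, 5, None, None, 10]


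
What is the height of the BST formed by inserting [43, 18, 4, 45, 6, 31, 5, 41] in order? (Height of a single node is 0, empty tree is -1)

Insertion order: [43, 18, 4, 45, 6, 31, 5, 41]
Tree (level-order array): [43, 18, 45, 4, 31, None, None, None, 6, None, 41, 5]
Compute height bottom-up (empty subtree = -1):
  height(5) = 1 + max(-1, -1) = 0
  height(6) = 1 + max(0, -1) = 1
  height(4) = 1 + max(-1, 1) = 2
  height(41) = 1 + max(-1, -1) = 0
  height(31) = 1 + max(-1, 0) = 1
  height(18) = 1 + max(2, 1) = 3
  height(45) = 1 + max(-1, -1) = 0
  height(43) = 1 + max(3, 0) = 4
Height = 4


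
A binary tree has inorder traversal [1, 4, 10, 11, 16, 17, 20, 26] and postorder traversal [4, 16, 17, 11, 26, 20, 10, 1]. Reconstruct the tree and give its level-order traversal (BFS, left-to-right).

Inorder:   [1, 4, 10, 11, 16, 17, 20, 26]
Postorder: [4, 16, 17, 11, 26, 20, 10, 1]
Algorithm: postorder visits root last, so walk postorder right-to-left;
each value is the root of the current inorder slice — split it at that
value, recurse on the right subtree first, then the left.
Recursive splits:
  root=1; inorder splits into left=[], right=[4, 10, 11, 16, 17, 20, 26]
  root=10; inorder splits into left=[4], right=[11, 16, 17, 20, 26]
  root=20; inorder splits into left=[11, 16, 17], right=[26]
  root=26; inorder splits into left=[], right=[]
  root=11; inorder splits into left=[], right=[16, 17]
  root=17; inorder splits into left=[16], right=[]
  root=16; inorder splits into left=[], right=[]
  root=4; inorder splits into left=[], right=[]
Reconstructed level-order: [1, 10, 4, 20, 11, 26, 17, 16]


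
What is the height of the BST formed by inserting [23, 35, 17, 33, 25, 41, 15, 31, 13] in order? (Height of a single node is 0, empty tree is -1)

Insertion order: [23, 35, 17, 33, 25, 41, 15, 31, 13]
Tree (level-order array): [23, 17, 35, 15, None, 33, 41, 13, None, 25, None, None, None, None, None, None, 31]
Compute height bottom-up (empty subtree = -1):
  height(13) = 1 + max(-1, -1) = 0
  height(15) = 1 + max(0, -1) = 1
  height(17) = 1 + max(1, -1) = 2
  height(31) = 1 + max(-1, -1) = 0
  height(25) = 1 + max(-1, 0) = 1
  height(33) = 1 + max(1, -1) = 2
  height(41) = 1 + max(-1, -1) = 0
  height(35) = 1 + max(2, 0) = 3
  height(23) = 1 + max(2, 3) = 4
Height = 4


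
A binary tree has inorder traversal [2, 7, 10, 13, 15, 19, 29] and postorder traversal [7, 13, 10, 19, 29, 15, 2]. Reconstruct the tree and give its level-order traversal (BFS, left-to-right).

Inorder:   [2, 7, 10, 13, 15, 19, 29]
Postorder: [7, 13, 10, 19, 29, 15, 2]
Algorithm: postorder visits root last, so walk postorder right-to-left;
each value is the root of the current inorder slice — split it at that
value, recurse on the right subtree first, then the left.
Recursive splits:
  root=2; inorder splits into left=[], right=[7, 10, 13, 15, 19, 29]
  root=15; inorder splits into left=[7, 10, 13], right=[19, 29]
  root=29; inorder splits into left=[19], right=[]
  root=19; inorder splits into left=[], right=[]
  root=10; inorder splits into left=[7], right=[13]
  root=13; inorder splits into left=[], right=[]
  root=7; inorder splits into left=[], right=[]
Reconstructed level-order: [2, 15, 10, 29, 7, 13, 19]


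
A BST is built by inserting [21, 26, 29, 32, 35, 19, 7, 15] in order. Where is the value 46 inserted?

Starting tree (level order): [21, 19, 26, 7, None, None, 29, None, 15, None, 32, None, None, None, 35]
Insertion path: 21 -> 26 -> 29 -> 32 -> 35
Result: insert 46 as right child of 35
Final tree (level order): [21, 19, 26, 7, None, None, 29, None, 15, None, 32, None, None, None, 35, None, 46]


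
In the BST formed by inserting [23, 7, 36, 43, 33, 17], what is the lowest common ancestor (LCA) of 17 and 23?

Tree insertion order: [23, 7, 36, 43, 33, 17]
Tree (level-order array): [23, 7, 36, None, 17, 33, 43]
In a BST, the LCA of p=17, q=23 is the first node v on the
root-to-leaf path with p <= v <= q (go left if both < v, right if both > v).
Walk from root:
  at 23: 17 <= 23 <= 23, this is the LCA
LCA = 23
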